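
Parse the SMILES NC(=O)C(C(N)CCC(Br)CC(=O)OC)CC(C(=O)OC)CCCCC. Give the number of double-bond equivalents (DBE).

Molecular formula: C18H33BrN2O5.
DoU = (2C + 2 + N − H − X) / 2, where X is the halogen count and O/S are ignored.
    = (2·18 + 2 + 2 − 33 − 1) / 2 = 6 / 2 = 3.

3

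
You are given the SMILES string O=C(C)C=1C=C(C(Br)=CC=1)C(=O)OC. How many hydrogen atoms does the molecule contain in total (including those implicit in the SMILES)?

Walk through each heavy atom and fill implicit hydrogens from standard valence (C 4, N 3, O 2, S 2, halogen 1):
  atom 1: O, bond orders sum to 2 (valence 2) → 0 H
  atom 2: C, bond orders sum to 4 (valence 4) → 0 H
  atom 3: C, bond orders sum to 1 (valence 4) → 3 H
  atom 4: C, bond orders sum to 4 (valence 4) → 0 H
  atom 5: C, bond orders sum to 3 (valence 4) → 1 H
  atom 6: C, bond orders sum to 4 (valence 4) → 0 H
  atom 7: C, bond orders sum to 4 (valence 4) → 0 H
  atom 8: Br (halogen, monovalent) → 0 H
  atom 9: C, bond orders sum to 3 (valence 4) → 1 H
  atom 10: C, bond orders sum to 3 (valence 4) → 1 H
  atom 11: C, bond orders sum to 4 (valence 4) → 0 H
  atom 12: O, bond orders sum to 2 (valence 2) → 0 H
  atom 13: O, bond orders sum to 2 (valence 2) → 0 H
  atom 14: C, bond orders sum to 1 (valence 4) → 3 H
Total hydrogens: 9.

9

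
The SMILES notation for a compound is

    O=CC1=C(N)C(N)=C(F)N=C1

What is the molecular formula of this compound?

C6H6FN3O

Walk through each heavy atom and fill implicit hydrogens from standard valence (C 4, N 3, O 2, S 2, halogen 1):
  atom 1: O, bond orders sum to 2 (valence 2) → 0 H
  atom 2: C, bond orders sum to 3 (valence 4) → 1 H
  atom 3: C, bond orders sum to 4 (valence 4) → 0 H
  atom 4: C, bond orders sum to 4 (valence 4) → 0 H
  atom 5: N, bond orders sum to 1 (valence 3) → 2 H
  atom 6: C, bond orders sum to 4 (valence 4) → 0 H
  atom 7: N, bond orders sum to 1 (valence 3) → 2 H
  atom 8: C, bond orders sum to 4 (valence 4) → 0 H
  atom 9: F (halogen, monovalent) → 0 H
  atom 10: N, bond orders sum to 3 (valence 3) → 0 H
  atom 11: C, bond orders sum to 3 (valence 4) → 1 H
Totals → C:6, H:6, F:1, N:3, O:1.
In Hill order: C6H6FN3O.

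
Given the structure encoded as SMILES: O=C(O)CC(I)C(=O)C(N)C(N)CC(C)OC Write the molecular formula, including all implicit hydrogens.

Walk through each heavy atom and fill implicit hydrogens from standard valence (C 4, N 3, O 2, S 2, halogen 1):
  atom 1: O, bond orders sum to 2 (valence 2) → 0 H
  atom 2: C, bond orders sum to 4 (valence 4) → 0 H
  atom 3: O, bond orders sum to 1 (valence 2) → 1 H
  atom 4: C, bond orders sum to 2 (valence 4) → 2 H
  atom 5: C, bond orders sum to 3 (valence 4) → 1 H
  atom 6: I (halogen, monovalent) → 0 H
  atom 7: C, bond orders sum to 4 (valence 4) → 0 H
  atom 8: O, bond orders sum to 2 (valence 2) → 0 H
  atom 9: C, bond orders sum to 3 (valence 4) → 1 H
  atom 10: N, bond orders sum to 1 (valence 3) → 2 H
  atom 11: C, bond orders sum to 3 (valence 4) → 1 H
  atom 12: N, bond orders sum to 1 (valence 3) → 2 H
  atom 13: C, bond orders sum to 2 (valence 4) → 2 H
  atom 14: C, bond orders sum to 3 (valence 4) → 1 H
  atom 15: C, bond orders sum to 1 (valence 4) → 3 H
  atom 16: O, bond orders sum to 2 (valence 2) → 0 H
  atom 17: C, bond orders sum to 1 (valence 4) → 3 H
Totals → C:10, H:19, I:1, N:2, O:4.

C10H19IN2O4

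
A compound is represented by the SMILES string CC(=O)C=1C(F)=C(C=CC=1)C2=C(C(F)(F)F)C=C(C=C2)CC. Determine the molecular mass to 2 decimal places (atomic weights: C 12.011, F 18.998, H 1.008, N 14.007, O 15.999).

310.29 g/mol

First, the molecular formula is C17H14F4O (counting implicit H from valence).
  C: 17 × 12.011 = 204.187
  F: 4 × 18.998 = 75.992
  H: 14 × 1.008 = 14.112
  O: 1 × 15.999 = 15.999
Sum: 17×12.011 + 4×18.998 + 14×1.008 + 1×15.999 = 310.290 → 310.29 g/mol.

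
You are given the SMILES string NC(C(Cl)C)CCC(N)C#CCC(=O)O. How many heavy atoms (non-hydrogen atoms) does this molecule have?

Every atom symbol written in the SMILES (organic subset) is one heavy atom; implicit H are not written.
Heavy atoms by element → C:10, Cl:1, N:2, O:2.
Total: 15.

15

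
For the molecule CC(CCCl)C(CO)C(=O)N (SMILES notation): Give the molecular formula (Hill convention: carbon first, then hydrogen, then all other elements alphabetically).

C7H14ClNO2

Walk through each heavy atom and fill implicit hydrogens from standard valence (C 4, N 3, O 2, S 2, halogen 1):
  atom 1: C, bond orders sum to 1 (valence 4) → 3 H
  atom 2: C, bond orders sum to 3 (valence 4) → 1 H
  atom 3: C, bond orders sum to 2 (valence 4) → 2 H
  atom 4: C, bond orders sum to 2 (valence 4) → 2 H
  atom 5: Cl (halogen, monovalent) → 0 H
  atom 6: C, bond orders sum to 3 (valence 4) → 1 H
  atom 7: C, bond orders sum to 2 (valence 4) → 2 H
  atom 8: O, bond orders sum to 1 (valence 2) → 1 H
  atom 9: C, bond orders sum to 4 (valence 4) → 0 H
  atom 10: O, bond orders sum to 2 (valence 2) → 0 H
  atom 11: N, bond orders sum to 1 (valence 3) → 2 H
Totals → C:7, H:14, Cl:1, N:1, O:2.
In Hill order: C7H14ClNO2.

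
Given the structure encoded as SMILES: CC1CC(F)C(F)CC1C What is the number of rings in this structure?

In SMILES, each pair of matching ring-closure digits denotes one ring-closing bond; the number of such bonds equals the number of independent rings.
Ring-closure bonds here: 1.

1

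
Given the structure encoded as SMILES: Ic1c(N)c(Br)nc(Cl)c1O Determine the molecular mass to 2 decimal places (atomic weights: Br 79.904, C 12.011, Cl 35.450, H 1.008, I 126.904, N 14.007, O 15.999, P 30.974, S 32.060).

349.35 g/mol

First, the molecular formula is C5H3BrClIN2O (counting implicit H from valence).
  Br: 1 × 79.904 = 79.904
  C: 5 × 12.011 = 60.055
  Cl: 1 × 35.450 = 35.450
  H: 3 × 1.008 = 3.024
  I: 1 × 126.904 = 126.904
  N: 2 × 14.007 = 28.014
  O: 1 × 15.999 = 15.999
Sum: 1×79.904 + 5×12.011 + 1×35.450 + 3×1.008 + 1×126.904 + 2×14.007 + 1×15.999 = 349.350 → 349.35 g/mol.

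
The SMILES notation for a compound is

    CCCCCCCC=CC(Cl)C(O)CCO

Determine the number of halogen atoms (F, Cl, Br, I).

1

Halogen atoms appear at heavy-atom position 11 (1×Cl).
Other groups present: 1 alkene, 2 hydroxyl.
Halogen count: 1.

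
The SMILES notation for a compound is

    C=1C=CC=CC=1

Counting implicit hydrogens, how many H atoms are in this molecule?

Walk through each heavy atom and fill implicit hydrogens from standard valence (C 4, N 3, O 2, S 2, halogen 1):
  atom 1: C, bond orders sum to 3 (valence 4) → 1 H
  atom 2: C, bond orders sum to 3 (valence 4) → 1 H
  atom 3: C, bond orders sum to 3 (valence 4) → 1 H
  atom 4: C, bond orders sum to 3 (valence 4) → 1 H
  atom 5: C, bond orders sum to 3 (valence 4) → 1 H
  atom 6: C, bond orders sum to 3 (valence 4) → 1 H
Total hydrogens: 6.

6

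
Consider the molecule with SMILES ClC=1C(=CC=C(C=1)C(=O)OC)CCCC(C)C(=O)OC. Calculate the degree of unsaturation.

6

Degree of unsaturation = (number of rings) + (number of π bonds).
Ring closures in the SMILES: 1.
π bonds: 5 double bonds (each 1 DoU) → 5 DoU from unsaturation.
Total DoU = 1 + 5 = 6.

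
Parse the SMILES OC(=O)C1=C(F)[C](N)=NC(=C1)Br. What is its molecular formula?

Walk through each heavy atom and fill implicit hydrogens from standard valence (C 4, N 3, O 2, S 2, halogen 1):
  atom 1: O, bond orders sum to 1 (valence 2) → 1 H
  atom 2: C, bond orders sum to 4 (valence 4) → 0 H
  atom 3: O, bond orders sum to 2 (valence 2) → 0 H
  atom 4: C, bond orders sum to 4 (valence 4) → 0 H
  atom 5: C, bond orders sum to 4 (valence 4) → 0 H
  atom 6: F (halogen, monovalent) → 0 H
  atom 7: C with explicit H count 0
  atom 8: N, bond orders sum to 1 (valence 3) → 2 H
  atom 9: N, bond orders sum to 3 (valence 3) → 0 H
  atom 10: C, bond orders sum to 4 (valence 4) → 0 H
  atom 11: C, bond orders sum to 3 (valence 4) → 1 H
  atom 12: Br (halogen, monovalent) → 0 H
Totals → C:6, H:4, Br:1, F:1, N:2, O:2.
In Hill order: C6H4BrFN2O2.

C6H4BrFN2O2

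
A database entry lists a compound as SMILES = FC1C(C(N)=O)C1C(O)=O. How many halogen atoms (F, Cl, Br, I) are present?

Halogen atoms appear at heavy-atom position 1 (1×F).
Other groups present: 1 amide, 1 carboxylic acid.
Halogen count: 1.

1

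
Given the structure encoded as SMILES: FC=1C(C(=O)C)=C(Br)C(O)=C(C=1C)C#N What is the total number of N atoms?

Scan the SMILES for N atoms (remember two-letter symbols like Cl and Br are single atoms).
Nitrogen count: 1.

1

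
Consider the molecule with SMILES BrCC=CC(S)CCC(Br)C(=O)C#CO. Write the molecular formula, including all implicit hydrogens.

C10H12Br2O2S

Walk through each heavy atom and fill implicit hydrogens from standard valence (C 4, N 3, O 2, S 2, halogen 1):
  atom 1: Br (halogen, monovalent) → 0 H
  atom 2: C, bond orders sum to 2 (valence 4) → 2 H
  atom 3: C, bond orders sum to 3 (valence 4) → 1 H
  atom 4: C, bond orders sum to 3 (valence 4) → 1 H
  atom 5: C, bond orders sum to 3 (valence 4) → 1 H
  atom 6: S, bond orders sum to 1 (valence 2) → 1 H
  atom 7: C, bond orders sum to 2 (valence 4) → 2 H
  atom 8: C, bond orders sum to 2 (valence 4) → 2 H
  atom 9: C, bond orders sum to 3 (valence 4) → 1 H
  atom 10: Br (halogen, monovalent) → 0 H
  atom 11: C, bond orders sum to 4 (valence 4) → 0 H
  atom 12: O, bond orders sum to 2 (valence 2) → 0 H
  atom 13: C, bond orders sum to 4 (valence 4) → 0 H
  atom 14: C, bond orders sum to 4 (valence 4) → 0 H
  atom 15: O, bond orders sum to 1 (valence 2) → 1 H
Totals → C:10, H:12, Br:2, O:2, S:1.
In Hill order: C10H12Br2O2S.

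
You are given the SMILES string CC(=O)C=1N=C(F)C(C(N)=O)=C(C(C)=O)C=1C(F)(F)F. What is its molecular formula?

C11H8F4N2O3

Walk through each heavy atom and fill implicit hydrogens from standard valence (C 4, N 3, O 2, S 2, halogen 1):
  atom 1: C, bond orders sum to 1 (valence 4) → 3 H
  atom 2: C, bond orders sum to 4 (valence 4) → 0 H
  atom 3: O, bond orders sum to 2 (valence 2) → 0 H
  atom 4: C, bond orders sum to 4 (valence 4) → 0 H
  atom 5: N, bond orders sum to 3 (valence 3) → 0 H
  atom 6: C, bond orders sum to 4 (valence 4) → 0 H
  atom 7: F (halogen, monovalent) → 0 H
  atom 8: C, bond orders sum to 4 (valence 4) → 0 H
  atom 9: C, bond orders sum to 4 (valence 4) → 0 H
  atom 10: N, bond orders sum to 1 (valence 3) → 2 H
  atom 11: O, bond orders sum to 2 (valence 2) → 0 H
  atom 12: C, bond orders sum to 4 (valence 4) → 0 H
  atom 13: C, bond orders sum to 4 (valence 4) → 0 H
  atom 14: C, bond orders sum to 1 (valence 4) → 3 H
  atom 15: O, bond orders sum to 2 (valence 2) → 0 H
  atom 16: C, bond orders sum to 4 (valence 4) → 0 H
  atom 17: C, bond orders sum to 4 (valence 4) → 0 H
  atom 18: F (halogen, monovalent) → 0 H
  atom 19: F (halogen, monovalent) → 0 H
  atom 20: F (halogen, monovalent) → 0 H
Totals → C:11, H:8, F:4, N:2, O:3.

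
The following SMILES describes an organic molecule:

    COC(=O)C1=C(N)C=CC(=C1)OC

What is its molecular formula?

Walk through each heavy atom and fill implicit hydrogens from standard valence (C 4, N 3, O 2, S 2, halogen 1):
  atom 1: C, bond orders sum to 1 (valence 4) → 3 H
  atom 2: O, bond orders sum to 2 (valence 2) → 0 H
  atom 3: C, bond orders sum to 4 (valence 4) → 0 H
  atom 4: O, bond orders sum to 2 (valence 2) → 0 H
  atom 5: C, bond orders sum to 4 (valence 4) → 0 H
  atom 6: C, bond orders sum to 4 (valence 4) → 0 H
  atom 7: N, bond orders sum to 1 (valence 3) → 2 H
  atom 8: C, bond orders sum to 3 (valence 4) → 1 H
  atom 9: C, bond orders sum to 3 (valence 4) → 1 H
  atom 10: C, bond orders sum to 4 (valence 4) → 0 H
  atom 11: C, bond orders sum to 3 (valence 4) → 1 H
  atom 12: O, bond orders sum to 2 (valence 2) → 0 H
  atom 13: C, bond orders sum to 1 (valence 4) → 3 H
Totals → C:9, H:11, N:1, O:3.

C9H11NO3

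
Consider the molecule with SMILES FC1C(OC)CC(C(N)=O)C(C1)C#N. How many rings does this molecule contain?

1

In SMILES, each pair of matching ring-closure digits denotes one ring-closing bond; the number of such bonds equals the number of independent rings.
Ring-closure bonds here: 1.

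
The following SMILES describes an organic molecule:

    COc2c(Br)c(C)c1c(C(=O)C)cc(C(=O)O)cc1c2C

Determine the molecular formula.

Walk through each heavy atom and fill implicit hydrogens from standard valence (C 4, N 3, O 2, S 2, halogen 1); for lowercase aromatic atoms, an aromatic c carries 1 H when it has two neighbours and 0 H with three, and aromatic n carries 0 H:
  atom 1: C, bond orders sum to 1 (valence 4) → 3 H
  atom 2: O, bond orders sum to 2 (valence 2) → 0 H
  atom 3: aromatic c, 3 neighbours → 0 H
  atom 4: aromatic c, 3 neighbours → 0 H
  atom 5: Br (halogen, monovalent) → 0 H
  atom 6: aromatic c, 3 neighbours → 0 H
  atom 7: C, bond orders sum to 1 (valence 4) → 3 H
  atom 8: aromatic c, 3 neighbours → 0 H
  atom 9: aromatic c, 3 neighbours → 0 H
  atom 10: C, bond orders sum to 4 (valence 4) → 0 H
  atom 11: O, bond orders sum to 2 (valence 2) → 0 H
  atom 12: C, bond orders sum to 1 (valence 4) → 3 H
  atom 13: aromatic c, 2 neighbours → 1 H
  atom 14: aromatic c, 3 neighbours → 0 H
  atom 15: C, bond orders sum to 4 (valence 4) → 0 H
  atom 16: O, bond orders sum to 2 (valence 2) → 0 H
  atom 17: O, bond orders sum to 1 (valence 2) → 1 H
  atom 18: aromatic c, 2 neighbours → 1 H
  atom 19: aromatic c, 3 neighbours → 0 H
  atom 20: aromatic c, 3 neighbours → 0 H
  atom 21: C, bond orders sum to 1 (valence 4) → 3 H
Totals → C:16, H:15, Br:1, O:4.

C16H15BrO4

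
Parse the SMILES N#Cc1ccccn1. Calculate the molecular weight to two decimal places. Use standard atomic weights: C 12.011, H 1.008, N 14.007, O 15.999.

First, the molecular formula is C6H4N2 (counting implicit H from valence).
  C: 6 × 12.011 = 72.066
  H: 4 × 1.008 = 4.032
  N: 2 × 14.007 = 28.014
Sum: 6×12.011 + 4×1.008 + 2×14.007 = 104.112 → 104.11 g/mol.

104.11 g/mol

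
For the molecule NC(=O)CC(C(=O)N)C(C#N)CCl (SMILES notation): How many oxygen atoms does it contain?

2

Scan the SMILES for O atoms (remember two-letter symbols like Cl and Br are single atoms).
Oxygen count: 2.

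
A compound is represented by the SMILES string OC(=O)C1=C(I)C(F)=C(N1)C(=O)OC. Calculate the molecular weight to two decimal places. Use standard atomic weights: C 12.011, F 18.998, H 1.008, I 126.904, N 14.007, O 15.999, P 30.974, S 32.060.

First, the molecular formula is C7H5FINO4 (counting implicit H from valence).
  C: 7 × 12.011 = 84.077
  F: 1 × 18.998 = 18.998
  H: 5 × 1.008 = 5.040
  I: 1 × 126.904 = 126.904
  N: 1 × 14.007 = 14.007
  O: 4 × 15.999 = 63.996
Sum: 7×12.011 + 1×18.998 + 5×1.008 + 1×126.904 + 1×14.007 + 4×15.999 = 313.022 → 313.02 g/mol.

313.02 g/mol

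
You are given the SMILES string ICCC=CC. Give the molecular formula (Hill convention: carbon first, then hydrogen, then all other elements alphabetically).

Walk through each heavy atom and fill implicit hydrogens from standard valence (C 4, N 3, O 2, S 2, halogen 1):
  atom 1: I (halogen, monovalent) → 0 H
  atom 2: C, bond orders sum to 2 (valence 4) → 2 H
  atom 3: C, bond orders sum to 2 (valence 4) → 2 H
  atom 4: C, bond orders sum to 3 (valence 4) → 1 H
  atom 5: C, bond orders sum to 3 (valence 4) → 1 H
  atom 6: C, bond orders sum to 1 (valence 4) → 3 H
Totals → C:5, H:9, I:1.

C5H9I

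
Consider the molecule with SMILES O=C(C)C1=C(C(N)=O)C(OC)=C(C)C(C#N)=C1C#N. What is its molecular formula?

C13H11N3O3

Walk through each heavy atom and fill implicit hydrogens from standard valence (C 4, N 3, O 2, S 2, halogen 1):
  atom 1: O, bond orders sum to 2 (valence 2) → 0 H
  atom 2: C, bond orders sum to 4 (valence 4) → 0 H
  atom 3: C, bond orders sum to 1 (valence 4) → 3 H
  atom 4: C, bond orders sum to 4 (valence 4) → 0 H
  atom 5: C, bond orders sum to 4 (valence 4) → 0 H
  atom 6: C, bond orders sum to 4 (valence 4) → 0 H
  atom 7: N, bond orders sum to 1 (valence 3) → 2 H
  atom 8: O, bond orders sum to 2 (valence 2) → 0 H
  atom 9: C, bond orders sum to 4 (valence 4) → 0 H
  atom 10: O, bond orders sum to 2 (valence 2) → 0 H
  atom 11: C, bond orders sum to 1 (valence 4) → 3 H
  atom 12: C, bond orders sum to 4 (valence 4) → 0 H
  atom 13: C, bond orders sum to 1 (valence 4) → 3 H
  atom 14: C, bond orders sum to 4 (valence 4) → 0 H
  atom 15: C, bond orders sum to 4 (valence 4) → 0 H
  atom 16: N, bond orders sum to 3 (valence 3) → 0 H
  atom 17: C, bond orders sum to 4 (valence 4) → 0 H
  atom 18: C, bond orders sum to 4 (valence 4) → 0 H
  atom 19: N, bond orders sum to 3 (valence 3) → 0 H
Totals → C:13, H:11, N:3, O:3.
In Hill order: C13H11N3O3.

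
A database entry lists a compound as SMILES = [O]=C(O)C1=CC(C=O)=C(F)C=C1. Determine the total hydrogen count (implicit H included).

Walk through each heavy atom and fill implicit hydrogens from standard valence (C 4, N 3, O 2, S 2, halogen 1):
  atom 1: O with explicit H count 0
  atom 2: C, bond orders sum to 4 (valence 4) → 0 H
  atom 3: O, bond orders sum to 1 (valence 2) → 1 H
  atom 4: C, bond orders sum to 4 (valence 4) → 0 H
  atom 5: C, bond orders sum to 3 (valence 4) → 1 H
  atom 6: C, bond orders sum to 4 (valence 4) → 0 H
  atom 7: C, bond orders sum to 3 (valence 4) → 1 H
  atom 8: O, bond orders sum to 2 (valence 2) → 0 H
  atom 9: C, bond orders sum to 4 (valence 4) → 0 H
  atom 10: F (halogen, monovalent) → 0 H
  atom 11: C, bond orders sum to 3 (valence 4) → 1 H
  atom 12: C, bond orders sum to 3 (valence 4) → 1 H
Total hydrogens: 5.

5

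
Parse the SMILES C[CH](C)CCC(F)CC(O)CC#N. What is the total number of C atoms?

Count every carbon token in the SMILES (each C, including those in ring-closure positions and inside branches).
Carbon count: 10.

10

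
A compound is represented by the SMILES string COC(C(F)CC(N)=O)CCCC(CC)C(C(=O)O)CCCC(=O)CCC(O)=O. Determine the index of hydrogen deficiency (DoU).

Molecular formula: C20H34FNO7.
DoU = (2C + 2 + N − H − X) / 2, where X is the halogen count and O/S are ignored.
    = (2·20 + 2 + 1 − 34 − 1) / 2 = 8 / 2 = 4.

4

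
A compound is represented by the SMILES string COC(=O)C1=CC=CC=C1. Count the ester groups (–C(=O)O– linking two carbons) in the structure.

The ester motif appears at heavy-atom position 3 in the SMILES.
Ester count: 1.

1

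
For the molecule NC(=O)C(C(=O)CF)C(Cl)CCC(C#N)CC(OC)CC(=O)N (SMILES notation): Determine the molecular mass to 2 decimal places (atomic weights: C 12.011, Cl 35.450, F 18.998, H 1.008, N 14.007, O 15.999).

349.79 g/mol

First, the molecular formula is C14H21ClFN3O4 (counting implicit H from valence).
  C: 14 × 12.011 = 168.154
  Cl: 1 × 35.450 = 35.450
  F: 1 × 18.998 = 18.998
  H: 21 × 1.008 = 21.168
  N: 3 × 14.007 = 42.021
  O: 4 × 15.999 = 63.996
Sum: 14×12.011 + 1×35.450 + 1×18.998 + 21×1.008 + 3×14.007 + 4×15.999 = 349.787 → 349.79 g/mol.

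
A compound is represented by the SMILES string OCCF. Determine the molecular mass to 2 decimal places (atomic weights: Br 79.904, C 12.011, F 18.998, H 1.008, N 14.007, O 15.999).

First, the molecular formula is C2H5FO (counting implicit H from valence).
  C: 2 × 12.011 = 24.022
  F: 1 × 18.998 = 18.998
  H: 5 × 1.008 = 5.040
  O: 1 × 15.999 = 15.999
Sum: 2×12.011 + 1×18.998 + 5×1.008 + 1×15.999 = 64.059 → 64.06 g/mol.

64.06 g/mol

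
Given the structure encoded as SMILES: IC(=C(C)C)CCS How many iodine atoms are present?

Scan the SMILES for I atoms (remember two-letter symbols like Cl and Br are single atoms).
Iodine count: 1.

1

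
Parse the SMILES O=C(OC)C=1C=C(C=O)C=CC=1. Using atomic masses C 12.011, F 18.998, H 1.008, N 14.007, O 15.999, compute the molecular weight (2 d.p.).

First, the molecular formula is C9H8O3 (counting implicit H from valence).
  C: 9 × 12.011 = 108.099
  H: 8 × 1.008 = 8.064
  O: 3 × 15.999 = 47.997
Sum: 9×12.011 + 8×1.008 + 3×15.999 = 164.160 → 164.16 g/mol.

164.16 g/mol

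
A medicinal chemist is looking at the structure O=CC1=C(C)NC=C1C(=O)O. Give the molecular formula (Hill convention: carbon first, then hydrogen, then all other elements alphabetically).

Walk through each heavy atom and fill implicit hydrogens from standard valence (C 4, N 3, O 2, S 2, halogen 1):
  atom 1: O, bond orders sum to 2 (valence 2) → 0 H
  atom 2: C, bond orders sum to 3 (valence 4) → 1 H
  atom 3: C, bond orders sum to 4 (valence 4) → 0 H
  atom 4: C, bond orders sum to 4 (valence 4) → 0 H
  atom 5: C, bond orders sum to 1 (valence 4) → 3 H
  atom 6: N, bond orders sum to 2 (valence 3) → 1 H
  atom 7: C, bond orders sum to 3 (valence 4) → 1 H
  atom 8: C, bond orders sum to 4 (valence 4) → 0 H
  atom 9: C, bond orders sum to 4 (valence 4) → 0 H
  atom 10: O, bond orders sum to 2 (valence 2) → 0 H
  atom 11: O, bond orders sum to 1 (valence 2) → 1 H
Totals → C:7, H:7, N:1, O:3.

C7H7NO3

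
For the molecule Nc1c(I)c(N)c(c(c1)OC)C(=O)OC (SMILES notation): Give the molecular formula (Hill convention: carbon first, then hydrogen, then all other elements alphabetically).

C9H11IN2O3

Walk through each heavy atom and fill implicit hydrogens from standard valence (C 4, N 3, O 2, S 2, halogen 1); for lowercase aromatic atoms, an aromatic c carries 1 H when it has two neighbours and 0 H with three, and aromatic n carries 0 H:
  atom 1: N, bond orders sum to 1 (valence 3) → 2 H
  atom 2: aromatic c, 3 neighbours → 0 H
  atom 3: aromatic c, 3 neighbours → 0 H
  atom 4: I (halogen, monovalent) → 0 H
  atom 5: aromatic c, 3 neighbours → 0 H
  atom 6: N, bond orders sum to 1 (valence 3) → 2 H
  atom 7: aromatic c, 3 neighbours → 0 H
  atom 8: aromatic c, 3 neighbours → 0 H
  atom 9: aromatic c, 2 neighbours → 1 H
  atom 10: O, bond orders sum to 2 (valence 2) → 0 H
  atom 11: C, bond orders sum to 1 (valence 4) → 3 H
  atom 12: C, bond orders sum to 4 (valence 4) → 0 H
  atom 13: O, bond orders sum to 2 (valence 2) → 0 H
  atom 14: O, bond orders sum to 2 (valence 2) → 0 H
  atom 15: C, bond orders sum to 1 (valence 4) → 3 H
Totals → C:9, H:11, I:1, N:2, O:3.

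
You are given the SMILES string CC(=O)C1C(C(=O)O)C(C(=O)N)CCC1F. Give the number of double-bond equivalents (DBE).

Molecular formula: C10H14FNO4.
DoU = (2C + 2 + N − H − X) / 2, where X is the halogen count and O/S are ignored.
    = (2·10 + 2 + 1 − 14 − 1) / 2 = 8 / 2 = 4.

4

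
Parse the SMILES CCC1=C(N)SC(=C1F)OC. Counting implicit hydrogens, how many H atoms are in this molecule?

Walk through each heavy atom and fill implicit hydrogens from standard valence (C 4, N 3, O 2, S 2, halogen 1):
  atom 1: C, bond orders sum to 1 (valence 4) → 3 H
  atom 2: C, bond orders sum to 2 (valence 4) → 2 H
  atom 3: C, bond orders sum to 4 (valence 4) → 0 H
  atom 4: C, bond orders sum to 4 (valence 4) → 0 H
  atom 5: N, bond orders sum to 1 (valence 3) → 2 H
  atom 6: S, bond orders sum to 2 (valence 2) → 0 H
  atom 7: C, bond orders sum to 4 (valence 4) → 0 H
  atom 8: C, bond orders sum to 4 (valence 4) → 0 H
  atom 9: F (halogen, monovalent) → 0 H
  atom 10: O, bond orders sum to 2 (valence 2) → 0 H
  atom 11: C, bond orders sum to 1 (valence 4) → 3 H
Total hydrogens: 10.

10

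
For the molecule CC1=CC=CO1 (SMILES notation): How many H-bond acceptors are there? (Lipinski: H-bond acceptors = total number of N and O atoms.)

1

N atoms: 0; O atoms: 1.
Lipinski HBA = 0 + 1 = 1.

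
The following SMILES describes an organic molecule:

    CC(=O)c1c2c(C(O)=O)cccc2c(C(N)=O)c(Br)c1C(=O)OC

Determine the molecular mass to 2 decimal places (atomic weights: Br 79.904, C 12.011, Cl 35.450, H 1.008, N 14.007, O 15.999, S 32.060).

First, the molecular formula is C16H12BrNO6 (counting implicit H from valence).
  Br: 1 × 79.904 = 79.904
  C: 16 × 12.011 = 192.176
  H: 12 × 1.008 = 12.096
  N: 1 × 14.007 = 14.007
  O: 6 × 15.999 = 95.994
Sum: 1×79.904 + 16×12.011 + 12×1.008 + 1×14.007 + 6×15.999 = 394.177 → 394.18 g/mol.

394.18 g/mol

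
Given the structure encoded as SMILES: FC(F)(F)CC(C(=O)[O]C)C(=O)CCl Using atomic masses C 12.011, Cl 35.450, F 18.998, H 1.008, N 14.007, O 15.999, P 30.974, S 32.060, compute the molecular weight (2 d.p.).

232.58 g/mol

First, the molecular formula is C7H8ClF3O3 (counting implicit H from valence).
  C: 7 × 12.011 = 84.077
  Cl: 1 × 35.450 = 35.450
  F: 3 × 18.998 = 56.994
  H: 8 × 1.008 = 8.064
  O: 3 × 15.999 = 47.997
Sum: 7×12.011 + 1×35.450 + 3×18.998 + 8×1.008 + 3×15.999 = 232.582 → 232.58 g/mol.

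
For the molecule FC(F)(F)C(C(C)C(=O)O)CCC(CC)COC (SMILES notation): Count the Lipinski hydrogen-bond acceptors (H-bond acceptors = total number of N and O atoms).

N atoms: 0; O atoms: 3.
Lipinski HBA = 0 + 3 = 3.

3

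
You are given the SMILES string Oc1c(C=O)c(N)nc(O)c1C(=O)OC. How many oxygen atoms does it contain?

Scan the SMILES for O atoms (remember two-letter symbols like Cl and Br are single atoms).
Oxygen count: 5.

5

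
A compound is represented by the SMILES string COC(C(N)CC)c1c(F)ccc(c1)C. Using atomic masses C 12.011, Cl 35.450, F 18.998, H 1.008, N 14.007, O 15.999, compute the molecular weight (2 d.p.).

211.28 g/mol

First, the molecular formula is C12H18FNO (counting implicit H from valence).
  C: 12 × 12.011 = 144.132
  F: 1 × 18.998 = 18.998
  H: 18 × 1.008 = 18.144
  N: 1 × 14.007 = 14.007
  O: 1 × 15.999 = 15.999
Sum: 12×12.011 + 1×18.998 + 18×1.008 + 1×14.007 + 1×15.999 = 211.280 → 211.28 g/mol.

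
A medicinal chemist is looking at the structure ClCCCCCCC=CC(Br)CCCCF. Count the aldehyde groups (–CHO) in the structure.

0

Scan the SMILES for the aldehyde motif — none present.
Groups that are present: 1 alkene.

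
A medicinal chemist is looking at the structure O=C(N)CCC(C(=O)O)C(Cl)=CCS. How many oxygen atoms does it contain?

3

Scan the SMILES for O atoms (remember two-letter symbols like Cl and Br are single atoms).
Oxygen count: 3.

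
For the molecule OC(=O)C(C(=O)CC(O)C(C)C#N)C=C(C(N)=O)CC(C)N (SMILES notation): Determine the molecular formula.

Walk through each heavy atom and fill implicit hydrogens from standard valence (C 4, N 3, O 2, S 2, halogen 1):
  atom 1: O, bond orders sum to 1 (valence 2) → 1 H
  atom 2: C, bond orders sum to 4 (valence 4) → 0 H
  atom 3: O, bond orders sum to 2 (valence 2) → 0 H
  atom 4: C, bond orders sum to 3 (valence 4) → 1 H
  atom 5: C, bond orders sum to 4 (valence 4) → 0 H
  atom 6: O, bond orders sum to 2 (valence 2) → 0 H
  atom 7: C, bond orders sum to 2 (valence 4) → 2 H
  atom 8: C, bond orders sum to 3 (valence 4) → 1 H
  atom 9: O, bond orders sum to 1 (valence 2) → 1 H
  atom 10: C, bond orders sum to 3 (valence 4) → 1 H
  atom 11: C, bond orders sum to 1 (valence 4) → 3 H
  atom 12: C, bond orders sum to 4 (valence 4) → 0 H
  atom 13: N, bond orders sum to 3 (valence 3) → 0 H
  atom 14: C, bond orders sum to 3 (valence 4) → 1 H
  atom 15: C, bond orders sum to 4 (valence 4) → 0 H
  atom 16: C, bond orders sum to 4 (valence 4) → 0 H
  atom 17: N, bond orders sum to 1 (valence 3) → 2 H
  atom 18: O, bond orders sum to 2 (valence 2) → 0 H
  atom 19: C, bond orders sum to 2 (valence 4) → 2 H
  atom 20: C, bond orders sum to 3 (valence 4) → 1 H
  atom 21: C, bond orders sum to 1 (valence 4) → 3 H
  atom 22: N, bond orders sum to 1 (valence 3) → 2 H
Totals → C:14, H:21, N:3, O:5.
In Hill order: C14H21N3O5.

C14H21N3O5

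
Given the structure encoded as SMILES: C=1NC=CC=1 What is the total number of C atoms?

Count every carbon token in the SMILES (each C, including those in ring-closure positions and inside branches).
Carbon count: 4.

4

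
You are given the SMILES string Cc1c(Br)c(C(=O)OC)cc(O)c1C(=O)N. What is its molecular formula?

C10H10BrNO4

Walk through each heavy atom and fill implicit hydrogens from standard valence (C 4, N 3, O 2, S 2, halogen 1); for lowercase aromatic atoms, an aromatic c carries 1 H when it has two neighbours and 0 H with three, and aromatic n carries 0 H:
  atom 1: C, bond orders sum to 1 (valence 4) → 3 H
  atom 2: aromatic c, 3 neighbours → 0 H
  atom 3: aromatic c, 3 neighbours → 0 H
  atom 4: Br (halogen, monovalent) → 0 H
  atom 5: aromatic c, 3 neighbours → 0 H
  atom 6: C, bond orders sum to 4 (valence 4) → 0 H
  atom 7: O, bond orders sum to 2 (valence 2) → 0 H
  atom 8: O, bond orders sum to 2 (valence 2) → 0 H
  atom 9: C, bond orders sum to 1 (valence 4) → 3 H
  atom 10: aromatic c, 2 neighbours → 1 H
  atom 11: aromatic c, 3 neighbours → 0 H
  atom 12: O, bond orders sum to 1 (valence 2) → 1 H
  atom 13: aromatic c, 3 neighbours → 0 H
  atom 14: C, bond orders sum to 4 (valence 4) → 0 H
  atom 15: O, bond orders sum to 2 (valence 2) → 0 H
  atom 16: N, bond orders sum to 1 (valence 3) → 2 H
Totals → C:10, H:10, Br:1, N:1, O:4.
In Hill order: C10H10BrNO4.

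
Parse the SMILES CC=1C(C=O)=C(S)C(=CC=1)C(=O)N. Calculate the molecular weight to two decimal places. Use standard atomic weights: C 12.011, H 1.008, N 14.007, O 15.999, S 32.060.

195.24 g/mol

First, the molecular formula is C9H9NO2S (counting implicit H from valence).
  C: 9 × 12.011 = 108.099
  H: 9 × 1.008 = 9.072
  N: 1 × 14.007 = 14.007
  O: 2 × 15.999 = 31.998
  S: 1 × 32.060 = 32.060
Sum: 9×12.011 + 9×1.008 + 1×14.007 + 2×15.999 + 1×32.060 = 195.236 → 195.24 g/mol.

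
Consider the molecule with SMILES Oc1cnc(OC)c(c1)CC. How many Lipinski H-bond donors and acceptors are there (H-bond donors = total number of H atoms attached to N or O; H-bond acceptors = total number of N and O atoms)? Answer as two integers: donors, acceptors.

1, 3

Donors: find every N or O and count the H atoms it carries.
  atom 1 (O): bond orders sum to 1 → 1 H
  atom 4 (N): bond orders sum to 3 → 0 H
  atom 6 (O): bond orders sum to 2 → 0 H
Lipinski HBD = 1.
Acceptors: N atoms = 1, O atoms = 2 → HBA = 3.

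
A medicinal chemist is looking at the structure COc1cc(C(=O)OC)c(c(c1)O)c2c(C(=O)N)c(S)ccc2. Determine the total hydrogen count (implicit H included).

15

Walk through each heavy atom and fill implicit hydrogens from standard valence (C 4, N 3, O 2, S 2, halogen 1); for lowercase aromatic atoms, an aromatic c carries 1 H when it has two neighbours and 0 H with three, and aromatic n carries 0 H:
  atom 1: C, bond orders sum to 1 (valence 4) → 3 H
  atom 2: O, bond orders sum to 2 (valence 2) → 0 H
  atom 3: aromatic c, 3 neighbours → 0 H
  atom 4: aromatic c, 2 neighbours → 1 H
  atom 5: aromatic c, 3 neighbours → 0 H
  atom 6: C, bond orders sum to 4 (valence 4) → 0 H
  atom 7: O, bond orders sum to 2 (valence 2) → 0 H
  atom 8: O, bond orders sum to 2 (valence 2) → 0 H
  atom 9: C, bond orders sum to 1 (valence 4) → 3 H
  atom 10: aromatic c, 3 neighbours → 0 H
  atom 11: aromatic c, 3 neighbours → 0 H
  atom 12: aromatic c, 2 neighbours → 1 H
  atom 13: O, bond orders sum to 1 (valence 2) → 1 H
  atom 14: aromatic c, 3 neighbours → 0 H
  atom 15: aromatic c, 3 neighbours → 0 H
  atom 16: C, bond orders sum to 4 (valence 4) → 0 H
  atom 17: O, bond orders sum to 2 (valence 2) → 0 H
  atom 18: N, bond orders sum to 1 (valence 3) → 2 H
  atom 19: aromatic c, 3 neighbours → 0 H
  atom 20: S, bond orders sum to 1 (valence 2) → 1 H
  atom 21: aromatic c, 2 neighbours → 1 H
  atom 22: aromatic c, 2 neighbours → 1 H
  atom 23: aromatic c, 2 neighbours → 1 H
Total hydrogens: 15.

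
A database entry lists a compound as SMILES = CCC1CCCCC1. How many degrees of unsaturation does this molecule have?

1

Degree of unsaturation = (number of rings) + (number of π bonds).
Ring closures in the SMILES: 1.
π bonds: none → 0 DoU from unsaturation.
Total DoU = 1 + 0 = 1.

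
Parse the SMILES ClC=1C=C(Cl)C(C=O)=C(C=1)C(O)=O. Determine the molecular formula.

Walk through each heavy atom and fill implicit hydrogens from standard valence (C 4, N 3, O 2, S 2, halogen 1):
  atom 1: Cl (halogen, monovalent) → 0 H
  atom 2: C, bond orders sum to 4 (valence 4) → 0 H
  atom 3: C, bond orders sum to 3 (valence 4) → 1 H
  atom 4: C, bond orders sum to 4 (valence 4) → 0 H
  atom 5: Cl (halogen, monovalent) → 0 H
  atom 6: C, bond orders sum to 4 (valence 4) → 0 H
  atom 7: C, bond orders sum to 3 (valence 4) → 1 H
  atom 8: O, bond orders sum to 2 (valence 2) → 0 H
  atom 9: C, bond orders sum to 4 (valence 4) → 0 H
  atom 10: C, bond orders sum to 3 (valence 4) → 1 H
  atom 11: C, bond orders sum to 4 (valence 4) → 0 H
  atom 12: O, bond orders sum to 1 (valence 2) → 1 H
  atom 13: O, bond orders sum to 2 (valence 2) → 0 H
Totals → C:8, H:4, Cl:2, O:3.
In Hill order: C8H4Cl2O3.

C8H4Cl2O3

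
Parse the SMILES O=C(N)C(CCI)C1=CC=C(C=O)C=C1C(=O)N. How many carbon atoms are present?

12

Count every carbon token in the SMILES (each C, including those in ring-closure positions and inside branches).
Carbon count: 12.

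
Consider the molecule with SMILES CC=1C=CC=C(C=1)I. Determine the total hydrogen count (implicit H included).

Walk through each heavy atom and fill implicit hydrogens from standard valence (C 4, N 3, O 2, S 2, halogen 1):
  atom 1: C, bond orders sum to 1 (valence 4) → 3 H
  atom 2: C, bond orders sum to 4 (valence 4) → 0 H
  atom 3: C, bond orders sum to 3 (valence 4) → 1 H
  atom 4: C, bond orders sum to 3 (valence 4) → 1 H
  atom 5: C, bond orders sum to 3 (valence 4) → 1 H
  atom 6: C, bond orders sum to 4 (valence 4) → 0 H
  atom 7: C, bond orders sum to 3 (valence 4) → 1 H
  atom 8: I (halogen, monovalent) → 0 H
Total hydrogens: 7.

7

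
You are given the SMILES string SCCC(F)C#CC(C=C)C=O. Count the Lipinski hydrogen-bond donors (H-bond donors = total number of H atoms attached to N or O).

Donors: find every N or O and count the H atoms it carries.
  atom 12 (O): bond orders sum to 2 → 0 H
Lipinski HBD = 0.

0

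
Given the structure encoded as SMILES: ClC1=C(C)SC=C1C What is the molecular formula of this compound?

Walk through each heavy atom and fill implicit hydrogens from standard valence (C 4, N 3, O 2, S 2, halogen 1):
  atom 1: Cl (halogen, monovalent) → 0 H
  atom 2: C, bond orders sum to 4 (valence 4) → 0 H
  atom 3: C, bond orders sum to 4 (valence 4) → 0 H
  atom 4: C, bond orders sum to 1 (valence 4) → 3 H
  atom 5: S, bond orders sum to 2 (valence 2) → 0 H
  atom 6: C, bond orders sum to 3 (valence 4) → 1 H
  atom 7: C, bond orders sum to 4 (valence 4) → 0 H
  atom 8: C, bond orders sum to 1 (valence 4) → 3 H
Totals → C:6, H:7, Cl:1, S:1.
In Hill order: C6H7ClS.

C6H7ClS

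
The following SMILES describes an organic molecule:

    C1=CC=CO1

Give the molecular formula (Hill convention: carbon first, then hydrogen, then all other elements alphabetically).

C4H4O

Walk through each heavy atom and fill implicit hydrogens from standard valence (C 4, N 3, O 2, S 2, halogen 1):
  atom 1: C, bond orders sum to 3 (valence 4) → 1 H
  atom 2: C, bond orders sum to 3 (valence 4) → 1 H
  atom 3: C, bond orders sum to 3 (valence 4) → 1 H
  atom 4: C, bond orders sum to 3 (valence 4) → 1 H
  atom 5: O, bond orders sum to 2 (valence 2) → 0 H
Totals → C:4, H:4, O:1.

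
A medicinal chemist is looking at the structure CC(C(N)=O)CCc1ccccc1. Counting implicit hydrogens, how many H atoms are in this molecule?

Walk through each heavy atom and fill implicit hydrogens from standard valence (C 4, N 3, O 2, S 2, halogen 1); for lowercase aromatic atoms, an aromatic c carries 1 H when it has two neighbours and 0 H with three, and aromatic n carries 0 H:
  atom 1: C, bond orders sum to 1 (valence 4) → 3 H
  atom 2: C, bond orders sum to 3 (valence 4) → 1 H
  atom 3: C, bond orders sum to 4 (valence 4) → 0 H
  atom 4: N, bond orders sum to 1 (valence 3) → 2 H
  atom 5: O, bond orders sum to 2 (valence 2) → 0 H
  atom 6: C, bond orders sum to 2 (valence 4) → 2 H
  atom 7: C, bond orders sum to 2 (valence 4) → 2 H
  atom 8: aromatic c, 3 neighbours → 0 H
  atom 9: aromatic c, 2 neighbours → 1 H
  atom 10: aromatic c, 2 neighbours → 1 H
  atom 11: aromatic c, 2 neighbours → 1 H
  atom 12: aromatic c, 2 neighbours → 1 H
  atom 13: aromatic c, 2 neighbours → 1 H
Total hydrogens: 15.

15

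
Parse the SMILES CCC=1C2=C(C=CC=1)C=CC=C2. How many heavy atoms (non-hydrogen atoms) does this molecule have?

12

Every atom symbol written in the SMILES (organic subset) is one heavy atom; implicit H are not written.
Heavy atoms by element → C:12.
Total: 12.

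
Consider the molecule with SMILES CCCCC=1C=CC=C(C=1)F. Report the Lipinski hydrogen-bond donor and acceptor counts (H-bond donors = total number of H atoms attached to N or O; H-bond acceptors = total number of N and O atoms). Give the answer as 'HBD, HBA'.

Donors: find every N or O and count the H atoms it carries.
  (no N or O atoms present)
Lipinski HBD = 0.
Acceptors: N atoms = 0, O atoms = 0 → HBA = 0.

0, 0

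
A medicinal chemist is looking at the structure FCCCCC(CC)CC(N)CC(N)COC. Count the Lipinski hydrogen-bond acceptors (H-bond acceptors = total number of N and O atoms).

3

N atoms: 2; O atoms: 1.
Lipinski HBA = 2 + 1 = 3.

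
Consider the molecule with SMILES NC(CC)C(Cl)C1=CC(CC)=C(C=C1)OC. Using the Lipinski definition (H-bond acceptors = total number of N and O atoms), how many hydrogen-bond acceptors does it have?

N atoms: 1; O atoms: 1.
Lipinski HBA = 1 + 1 = 2.

2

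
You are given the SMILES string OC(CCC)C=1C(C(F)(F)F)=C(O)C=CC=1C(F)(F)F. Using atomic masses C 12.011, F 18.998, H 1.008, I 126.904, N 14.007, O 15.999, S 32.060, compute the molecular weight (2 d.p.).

302.21 g/mol

First, the molecular formula is C12H12F6O2 (counting implicit H from valence).
  C: 12 × 12.011 = 144.132
  F: 6 × 18.998 = 113.988
  H: 12 × 1.008 = 12.096
  O: 2 × 15.999 = 31.998
Sum: 12×12.011 + 6×18.998 + 12×1.008 + 2×15.999 = 302.214 → 302.21 g/mol.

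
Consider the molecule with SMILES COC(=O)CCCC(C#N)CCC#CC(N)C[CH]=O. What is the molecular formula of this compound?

Walk through each heavy atom and fill implicit hydrogens from standard valence (C 4, N 3, O 2, S 2, halogen 1):
  atom 1: C, bond orders sum to 1 (valence 4) → 3 H
  atom 2: O, bond orders sum to 2 (valence 2) → 0 H
  atom 3: C, bond orders sum to 4 (valence 4) → 0 H
  atom 4: O, bond orders sum to 2 (valence 2) → 0 H
  atom 5: C, bond orders sum to 2 (valence 4) → 2 H
  atom 6: C, bond orders sum to 2 (valence 4) → 2 H
  atom 7: C, bond orders sum to 2 (valence 4) → 2 H
  atom 8: C, bond orders sum to 3 (valence 4) → 1 H
  atom 9: C, bond orders sum to 4 (valence 4) → 0 H
  atom 10: N, bond orders sum to 3 (valence 3) → 0 H
  atom 11: C, bond orders sum to 2 (valence 4) → 2 H
  atom 12: C, bond orders sum to 2 (valence 4) → 2 H
  atom 13: C, bond orders sum to 4 (valence 4) → 0 H
  atom 14: C, bond orders sum to 4 (valence 4) → 0 H
  atom 15: C, bond orders sum to 3 (valence 4) → 1 H
  atom 16: N, bond orders sum to 1 (valence 3) → 2 H
  atom 17: C, bond orders sum to 2 (valence 4) → 2 H
  atom 18: C with explicit H count 1
  atom 19: O, bond orders sum to 2 (valence 2) → 0 H
Totals → C:14, H:20, N:2, O:3.
In Hill order: C14H20N2O3.

C14H20N2O3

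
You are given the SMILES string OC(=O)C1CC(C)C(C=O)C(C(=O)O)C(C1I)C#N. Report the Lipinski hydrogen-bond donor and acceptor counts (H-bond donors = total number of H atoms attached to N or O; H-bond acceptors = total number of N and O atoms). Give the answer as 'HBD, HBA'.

Donors: find every N or O and count the H atoms it carries.
  atom 1 (O): bond orders sum to 1 → 1 H
  atom 3 (O): bond orders sum to 2 → 0 H
  atom 10 (O): bond orders sum to 2 → 0 H
  atom 13 (O): bond orders sum to 2 → 0 H
  atom 14 (O): bond orders sum to 1 → 1 H
  atom 19 (N): bond orders sum to 3 → 0 H
Lipinski HBD = 2.
Acceptors: N atoms = 1, O atoms = 5 → HBA = 6.

2, 6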